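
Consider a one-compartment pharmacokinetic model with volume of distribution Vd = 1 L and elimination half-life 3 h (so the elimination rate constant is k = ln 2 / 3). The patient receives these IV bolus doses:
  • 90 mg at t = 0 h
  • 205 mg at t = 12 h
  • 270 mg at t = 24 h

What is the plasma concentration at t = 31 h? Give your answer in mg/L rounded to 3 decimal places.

k = ln 2 / 3 = 0.23105 per h
Dose 1 (90 mg at t=0 h): 90·exp(−0.23105·31) = 0.070 mg/L
Dose 2 (205 mg at t=12 h): 205·exp(−0.23105·19) = 2.542 mg/L
Dose 3 (270 mg at t=24 h): 270·exp(−0.23105·7) = 53.575 mg/L
C(31) = 0.070 + 2.542 + 53.575 = 56.187 mg/L

56.187 mg/L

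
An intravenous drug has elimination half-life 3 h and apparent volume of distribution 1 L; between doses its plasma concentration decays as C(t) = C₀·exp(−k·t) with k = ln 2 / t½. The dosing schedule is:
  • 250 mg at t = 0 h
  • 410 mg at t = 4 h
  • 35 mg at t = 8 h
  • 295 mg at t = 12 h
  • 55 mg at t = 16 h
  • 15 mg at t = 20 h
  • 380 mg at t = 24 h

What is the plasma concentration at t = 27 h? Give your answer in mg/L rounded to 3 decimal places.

209.466 mg/L

k = ln 2 / 3 = 0.23105 per h
Dose 1 (250 mg at t=0 h): 250·exp(−0.23105·27) = 0.488 mg/L
Dose 2 (410 mg at t=4 h): 410·exp(−0.23105·23) = 2.018 mg/L
Dose 3 (35 mg at t=8 h): 35·exp(−0.23105·19) = 0.434 mg/L
Dose 4 (295 mg at t=12 h): 295·exp(−0.23105·15) = 9.219 mg/L
Dose 5 (55 mg at t=16 h): 55·exp(−0.23105·11) = 4.331 mg/L
Dose 6 (15 mg at t=20 h): 15·exp(−0.23105·7) = 2.976 mg/L
Dose 7 (380 mg at t=24 h): 380·exp(−0.23105·3) = 190.000 mg/L
C(27) = 0.488 + 2.018 + 0.434 + 9.219 + 4.331 + 2.976 + 190.000 = 209.466 mg/L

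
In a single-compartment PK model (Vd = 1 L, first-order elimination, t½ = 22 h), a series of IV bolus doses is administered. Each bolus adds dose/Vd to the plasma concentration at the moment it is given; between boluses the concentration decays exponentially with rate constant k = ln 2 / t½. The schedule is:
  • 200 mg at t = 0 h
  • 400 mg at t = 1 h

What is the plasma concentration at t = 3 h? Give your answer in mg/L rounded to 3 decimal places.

k = ln 2 / 22 = 0.03151 per h
Dose 1 (200 mg at t=0 h): 200·exp(−0.03151·3) = 181.962 mg/L
Dose 2 (400 mg at t=1 h): 400·exp(−0.03151·2) = 375.572 mg/L
C(3) = 181.962 + 375.572 = 557.534 mg/L

557.534 mg/L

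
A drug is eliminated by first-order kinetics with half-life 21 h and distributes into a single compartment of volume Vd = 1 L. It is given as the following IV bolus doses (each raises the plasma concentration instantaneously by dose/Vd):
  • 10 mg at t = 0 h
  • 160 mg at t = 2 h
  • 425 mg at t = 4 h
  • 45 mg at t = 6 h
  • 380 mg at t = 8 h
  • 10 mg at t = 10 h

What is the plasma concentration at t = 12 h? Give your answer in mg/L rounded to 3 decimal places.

k = ln 2 / 21 = 0.03301 per h
Dose 1 (10 mg at t=0 h): 10·exp(−0.03301·12) = 6.730 mg/L
Dose 2 (160 mg at t=2 h): 160·exp(−0.03301·10) = 115.020 mg/L
Dose 3 (425 mg at t=4 h): 425·exp(−0.03301·8) = 326.370 mg/L
Dose 4 (45 mg at t=6 h): 45·exp(−0.03301·6) = 36.915 mg/L
Dose 5 (380 mg at t=8 h): 380·exp(−0.03301·4) = 333.000 mg/L
Dose 6 (10 mg at t=10 h): 10·exp(−0.03301·2) = 9.361 mg/L
C(12) = 6.730 + 115.020 + 326.370 + 36.915 + 333.000 + 9.361 = 827.396 mg/L

827.396 mg/L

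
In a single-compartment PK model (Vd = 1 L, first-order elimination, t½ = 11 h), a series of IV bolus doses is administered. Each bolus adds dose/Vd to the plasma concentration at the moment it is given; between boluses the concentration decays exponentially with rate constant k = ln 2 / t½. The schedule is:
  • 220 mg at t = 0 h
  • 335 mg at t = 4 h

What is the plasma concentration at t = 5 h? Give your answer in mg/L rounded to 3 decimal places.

k = ln 2 / 11 = 0.06301 per h
Dose 1 (220 mg at t=0 h): 220·exp(−0.06301·5) = 160.543 mg/L
Dose 2 (335 mg at t=4 h): 335·exp(−0.06301·1) = 314.542 mg/L
C(5) = 160.543 + 314.542 = 475.085 mg/L

475.085 mg/L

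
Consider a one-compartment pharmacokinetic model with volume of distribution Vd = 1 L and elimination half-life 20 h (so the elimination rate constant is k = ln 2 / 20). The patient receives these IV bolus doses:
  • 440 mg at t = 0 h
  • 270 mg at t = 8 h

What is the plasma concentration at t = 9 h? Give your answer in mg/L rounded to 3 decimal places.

582.902 mg/L

k = ln 2 / 20 = 0.03466 per h
Dose 1 (440 mg at t=0 h): 440·exp(−0.03466·9) = 322.099 mg/L
Dose 2 (270 mg at t=8 h): 270·exp(−0.03466·1) = 260.803 mg/L
C(9) = 322.099 + 260.803 = 582.902 mg/L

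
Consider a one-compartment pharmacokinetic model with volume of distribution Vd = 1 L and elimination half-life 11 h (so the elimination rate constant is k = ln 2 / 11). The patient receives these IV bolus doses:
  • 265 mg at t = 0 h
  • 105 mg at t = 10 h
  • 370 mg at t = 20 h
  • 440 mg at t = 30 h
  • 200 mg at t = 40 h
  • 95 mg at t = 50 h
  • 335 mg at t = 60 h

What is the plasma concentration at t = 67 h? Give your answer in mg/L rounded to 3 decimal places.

k = ln 2 / 11 = 0.06301 per h
Dose 1 (265 mg at t=0 h): 265·exp(−0.06301·67) = 3.888 mg/L
Dose 2 (105 mg at t=10 h): 105·exp(−0.06301·57) = 2.893 mg/L
Dose 3 (370 mg at t=20 h): 370·exp(−0.06301·47) = 19.142 mg/L
Dose 4 (440 mg at t=30 h): 440·exp(−0.06301·37) = 42.746 mg/L
Dose 5 (200 mg at t=40 h): 200·exp(−0.06301·27) = 36.487 mg/L
Dose 6 (95 mg at t=50 h): 95·exp(−0.06301·17) = 32.546 mg/L
Dose 7 (335 mg at t=60 h): 335·exp(−0.06301·7) = 215.516 mg/L
C(67) = 3.888 + 2.893 + 19.142 + 42.746 + 36.487 + 32.546 + 215.516 = 353.218 mg/L

353.218 mg/L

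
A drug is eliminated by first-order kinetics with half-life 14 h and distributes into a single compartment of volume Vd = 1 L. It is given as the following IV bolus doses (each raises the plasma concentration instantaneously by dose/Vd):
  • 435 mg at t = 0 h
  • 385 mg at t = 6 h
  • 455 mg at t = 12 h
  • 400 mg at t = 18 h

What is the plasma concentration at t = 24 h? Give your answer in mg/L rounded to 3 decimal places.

838.862 mg/L

k = ln 2 / 14 = 0.04951 per h
Dose 1 (435 mg at t=0 h): 435·exp(−0.04951·24) = 132.568 mg/L
Dose 2 (385 mg at t=6 h): 385·exp(−0.04951·18) = 157.915 mg/L
Dose 3 (455 mg at t=12 h): 455·exp(−0.04951·12) = 251.180 mg/L
Dose 4 (400 mg at t=18 h): 400·exp(−0.04951·6) = 297.199 mg/L
C(24) = 132.568 + 157.915 + 251.180 + 297.199 = 838.862 mg/L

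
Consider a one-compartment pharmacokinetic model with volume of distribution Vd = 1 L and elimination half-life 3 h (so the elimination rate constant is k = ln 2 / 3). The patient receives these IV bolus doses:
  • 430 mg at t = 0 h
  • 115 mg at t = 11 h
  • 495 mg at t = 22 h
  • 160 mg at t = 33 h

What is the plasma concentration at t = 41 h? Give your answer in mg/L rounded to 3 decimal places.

k = ln 2 / 3 = 0.23105 per h
Dose 1 (430 mg at t=0 h): 430·exp(−0.23105·41) = 0.033 mg/L
Dose 2 (115 mg at t=11 h): 115·exp(−0.23105·30) = 0.112 mg/L
Dose 3 (495 mg at t=22 h): 495·exp(−0.23105·19) = 6.139 mg/L
Dose 4 (160 mg at t=33 h): 160·exp(−0.23105·8) = 25.198 mg/L
C(41) = 0.033 + 0.112 + 6.139 + 25.198 = 31.483 mg/L

31.483 mg/L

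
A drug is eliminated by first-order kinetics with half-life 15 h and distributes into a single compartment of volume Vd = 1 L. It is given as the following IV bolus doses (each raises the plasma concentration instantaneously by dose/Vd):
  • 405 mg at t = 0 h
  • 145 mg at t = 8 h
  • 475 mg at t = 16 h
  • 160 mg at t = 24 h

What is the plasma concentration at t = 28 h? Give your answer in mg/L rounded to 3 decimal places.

574.411 mg/L

k = ln 2 / 15 = 0.04621 per h
Dose 1 (405 mg at t=0 h): 405·exp(−0.04621·28) = 111.054 mg/L
Dose 2 (145 mg at t=8 h): 145·exp(−0.04621·20) = 57.543 mg/L
Dose 3 (475 mg at t=16 h): 475·exp(−0.04621·12) = 272.816 mg/L
Dose 4 (160 mg at t=24 h): 160·exp(−0.04621·4) = 132.998 mg/L
C(28) = 111.054 + 57.543 + 272.816 + 132.998 = 574.411 mg/L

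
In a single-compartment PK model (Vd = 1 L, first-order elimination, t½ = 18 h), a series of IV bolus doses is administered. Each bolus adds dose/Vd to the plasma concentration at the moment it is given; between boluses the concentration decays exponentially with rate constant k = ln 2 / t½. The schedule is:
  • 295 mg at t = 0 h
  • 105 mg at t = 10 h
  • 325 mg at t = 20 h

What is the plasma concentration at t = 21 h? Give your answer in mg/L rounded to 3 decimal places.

512.873 mg/L

k = ln 2 / 18 = 0.03851 per h
Dose 1 (295 mg at t=0 h): 295·exp(−0.03851·21) = 131.408 mg/L
Dose 2 (105 mg at t=10 h): 105·exp(−0.03851·11) = 68.743 mg/L
Dose 3 (325 mg at t=20 h): 325·exp(−0.03851·1) = 312.723 mg/L
C(21) = 131.408 + 68.743 + 312.723 = 512.873 mg/L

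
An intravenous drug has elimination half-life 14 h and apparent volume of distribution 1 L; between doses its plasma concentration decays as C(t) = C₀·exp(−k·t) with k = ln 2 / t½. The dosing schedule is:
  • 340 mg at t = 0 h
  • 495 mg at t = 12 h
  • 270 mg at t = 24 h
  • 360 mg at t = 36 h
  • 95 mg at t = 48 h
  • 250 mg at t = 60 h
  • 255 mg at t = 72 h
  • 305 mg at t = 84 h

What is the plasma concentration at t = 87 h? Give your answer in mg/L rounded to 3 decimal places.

k = ln 2 / 14 = 0.04951 per h
Dose 1 (340 mg at t=0 h): 340·exp(−0.04951·87) = 4.579 mg/L
Dose 2 (495 mg at t=12 h): 495·exp(−0.04951·75) = 12.077 mg/L
Dose 3 (270 mg at t=24 h): 270·exp(−0.04951·63) = 11.932 mg/L
Dose 4 (360 mg at t=36 h): 360·exp(−0.04951·51) = 28.820 mg/L
Dose 5 (95 mg at t=48 h): 95·exp(−0.04951·39) = 13.777 mg/L
Dose 6 (250 mg at t=60 h): 250·exp(−0.04951·27) = 65.672 mg/L
Dose 7 (255 mg at t=72 h): 255·exp(−0.04951·15) = 121.341 mg/L
Dose 8 (305 mg at t=84 h): 305·exp(−0.04951·3) = 262.902 mg/L
C(87) = 4.579 + 12.077 + 11.932 + 28.820 + 13.777 + 65.672 + 121.341 + 262.902 = 521.100 mg/L

521.100 mg/L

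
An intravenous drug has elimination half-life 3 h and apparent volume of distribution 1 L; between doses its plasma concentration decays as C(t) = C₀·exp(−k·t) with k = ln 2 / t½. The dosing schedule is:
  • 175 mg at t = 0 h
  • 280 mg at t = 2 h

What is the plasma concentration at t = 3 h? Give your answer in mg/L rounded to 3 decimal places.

309.736 mg/L

k = ln 2 / 3 = 0.23105 per h
Dose 1 (175 mg at t=0 h): 175·exp(−0.23105·3) = 87.500 mg/L
Dose 2 (280 mg at t=2 h): 280·exp(−0.23105·1) = 222.236 mg/L
C(3) = 87.500 + 222.236 = 309.736 mg/L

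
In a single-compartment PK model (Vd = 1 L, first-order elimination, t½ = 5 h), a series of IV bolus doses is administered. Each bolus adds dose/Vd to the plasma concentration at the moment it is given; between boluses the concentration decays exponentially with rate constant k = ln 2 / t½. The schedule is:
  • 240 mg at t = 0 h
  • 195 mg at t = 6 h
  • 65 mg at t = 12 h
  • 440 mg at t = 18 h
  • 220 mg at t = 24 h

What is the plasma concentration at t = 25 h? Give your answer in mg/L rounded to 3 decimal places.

390.471 mg/L

k = ln 2 / 5 = 0.13863 per h
Dose 1 (240 mg at t=0 h): 240·exp(−0.13863·25) = 7.500 mg/L
Dose 2 (195 mg at t=6 h): 195·exp(−0.13863·19) = 14.000 mg/L
Dose 3 (65 mg at t=12 h): 65·exp(−0.13863·13) = 10.721 mg/L
Dose 4 (440 mg at t=18 h): 440·exp(−0.13863·7) = 166.729 mg/L
Dose 5 (220 mg at t=24 h): 220·exp(−0.13863·1) = 191.521 mg/L
C(25) = 7.500 + 14.000 + 10.721 + 166.729 + 191.521 = 390.471 mg/L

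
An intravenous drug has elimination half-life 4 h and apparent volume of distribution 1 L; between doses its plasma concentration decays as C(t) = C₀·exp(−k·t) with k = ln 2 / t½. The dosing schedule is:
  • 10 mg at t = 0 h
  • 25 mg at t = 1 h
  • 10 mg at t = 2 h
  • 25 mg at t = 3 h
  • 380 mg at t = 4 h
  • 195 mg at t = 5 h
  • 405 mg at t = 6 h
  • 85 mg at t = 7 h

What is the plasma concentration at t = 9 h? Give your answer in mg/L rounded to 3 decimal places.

578.353 mg/L

k = ln 2 / 4 = 0.17329 per h
Dose 1 (10 mg at t=0 h): 10·exp(−0.17329·9) = 2.102 mg/L
Dose 2 (25 mg at t=1 h): 25·exp(−0.17329·8) = 6.250 mg/L
Dose 3 (10 mg at t=2 h): 10·exp(−0.17329·7) = 2.973 mg/L
Dose 4 (25 mg at t=3 h): 25·exp(−0.17329·6) = 8.839 mg/L
Dose 5 (380 mg at t=4 h): 380·exp(−0.17329·5) = 159.770 mg/L
Dose 6 (195 mg at t=5 h): 195·exp(−0.17329·4) = 97.500 mg/L
Dose 7 (405 mg at t=6 h): 405·exp(−0.17329·3) = 240.814 mg/L
Dose 8 (85 mg at t=7 h): 85·exp(−0.17329·2) = 60.104 mg/L
C(9) = 2.102 + 6.250 + 2.973 + 8.839 + 159.770 + 97.500 + 240.814 + 60.104 = 578.353 mg/L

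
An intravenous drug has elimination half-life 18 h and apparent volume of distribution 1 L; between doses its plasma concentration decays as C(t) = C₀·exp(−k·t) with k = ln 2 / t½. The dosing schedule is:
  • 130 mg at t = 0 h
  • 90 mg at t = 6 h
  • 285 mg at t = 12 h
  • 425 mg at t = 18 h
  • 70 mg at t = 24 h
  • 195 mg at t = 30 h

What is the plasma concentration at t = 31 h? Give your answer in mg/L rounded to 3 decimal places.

k = ln 2 / 18 = 0.03851 per h
Dose 1 (130 mg at t=0 h): 130·exp(−0.03851·31) = 39.401 mg/L
Dose 2 (90 mg at t=6 h): 90·exp(−0.03851·25) = 34.367 mg/L
Dose 3 (285 mg at t=12 h): 285·exp(−0.03851·19) = 137.117 mg/L
Dose 4 (425 mg at t=18 h): 425·exp(−0.03851·13) = 257.619 mg/L
Dose 5 (70 mg at t=24 h): 70·exp(−0.03851·7) = 53.460 mg/L
Dose 6 (195 mg at t=30 h): 195·exp(−0.03851·1) = 187.634 mg/L
C(31) = 39.401 + 34.367 + 137.117 + 257.619 + 53.460 + 187.634 = 709.598 mg/L

709.598 mg/L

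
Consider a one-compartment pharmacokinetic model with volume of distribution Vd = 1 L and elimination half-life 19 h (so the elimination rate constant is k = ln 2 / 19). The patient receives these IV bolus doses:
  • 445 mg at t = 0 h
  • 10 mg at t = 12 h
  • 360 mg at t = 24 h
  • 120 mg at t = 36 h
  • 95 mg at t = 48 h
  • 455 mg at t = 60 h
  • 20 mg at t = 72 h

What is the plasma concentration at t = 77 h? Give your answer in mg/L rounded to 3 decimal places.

401.075 mg/L

k = ln 2 / 19 = 0.03648 per h
Dose 1 (445 mg at t=0 h): 445·exp(−0.03648·77) = 26.816 mg/L
Dose 2 (10 mg at t=12 h): 10·exp(−0.03648·65) = 0.934 mg/L
Dose 3 (360 mg at t=24 h): 360·exp(−0.03648·53) = 52.070 mg/L
Dose 4 (120 mg at t=36 h): 120·exp(−0.03648·41) = 26.890 mg/L
Dose 5 (95 mg at t=48 h): 95·exp(−0.03648·29) = 32.980 mg/L
Dose 6 (455 mg at t=60 h): 455·exp(−0.03648·17) = 244.720 mg/L
Dose 7 (20 mg at t=72 h): 20·exp(−0.03648·5) = 16.665 mg/L
C(77) = 26.816 + 0.934 + 52.070 + 26.890 + 32.980 + 244.720 + 16.665 = 401.075 mg/L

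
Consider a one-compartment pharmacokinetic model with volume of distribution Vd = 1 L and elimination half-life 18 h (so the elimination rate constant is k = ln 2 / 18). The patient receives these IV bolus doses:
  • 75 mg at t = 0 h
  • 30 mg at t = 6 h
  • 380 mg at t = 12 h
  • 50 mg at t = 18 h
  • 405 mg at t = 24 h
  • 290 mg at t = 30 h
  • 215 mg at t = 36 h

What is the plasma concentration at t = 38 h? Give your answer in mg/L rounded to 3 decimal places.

837.277 mg/L

k = ln 2 / 18 = 0.03851 per h
Dose 1 (75 mg at t=0 h): 75·exp(−0.03851·38) = 17.360 mg/L
Dose 2 (30 mg at t=6 h): 30·exp(−0.03851·32) = 8.749 mg/L
Dose 3 (380 mg at t=12 h): 380·exp(−0.03851·26) = 139.625 mg/L
Dose 4 (50 mg at t=18 h): 50·exp(−0.03851·20) = 23.147 mg/L
Dose 5 (405 mg at t=24 h): 405·exp(−0.03851·14) = 236.222 mg/L
Dose 6 (290 mg at t=30 h): 290·exp(−0.03851·8) = 213.112 mg/L
Dose 7 (215 mg at t=36 h): 215·exp(−0.03851·2) = 199.063 mg/L
C(38) = 17.360 + 8.749 + 139.625 + 23.147 + 236.222 + 213.112 + 199.063 = 837.277 mg/L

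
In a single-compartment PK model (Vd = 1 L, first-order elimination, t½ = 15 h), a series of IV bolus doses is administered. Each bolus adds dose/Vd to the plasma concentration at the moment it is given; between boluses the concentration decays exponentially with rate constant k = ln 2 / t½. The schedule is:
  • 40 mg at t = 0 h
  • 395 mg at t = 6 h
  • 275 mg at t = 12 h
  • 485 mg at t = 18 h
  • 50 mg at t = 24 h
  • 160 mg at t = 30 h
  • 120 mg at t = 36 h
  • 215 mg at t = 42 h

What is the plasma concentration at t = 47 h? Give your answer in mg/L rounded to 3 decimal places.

k = ln 2 / 15 = 0.04621 per h
Dose 1 (40 mg at t=0 h): 40·exp(−0.04621·47) = 4.559 mg/L
Dose 2 (395 mg at t=6 h): 395·exp(−0.04621·41) = 59.399 mg/L
Dose 3 (275 mg at t=12 h): 275·exp(−0.04621·35) = 54.567 mg/L
Dose 4 (485 mg at t=18 h): 485·exp(−0.04621·29) = 126.984 mg/L
Dose 5 (50 mg at t=24 h): 50·exp(−0.04621·23) = 17.274 mg/L
Dose 6 (160 mg at t=30 h): 160·exp(−0.04621·17) = 72.938 mg/L
Dose 7 (120 mg at t=36 h): 120·exp(−0.04621·11) = 72.182 mg/L
Dose 8 (215 mg at t=42 h): 215·exp(−0.04621·5) = 170.646 mg/L
C(47) = 4.559 + 59.399 + 54.567 + 126.984 + 17.274 + 72.938 + 72.182 + 170.646 = 578.548 mg/L

578.548 mg/L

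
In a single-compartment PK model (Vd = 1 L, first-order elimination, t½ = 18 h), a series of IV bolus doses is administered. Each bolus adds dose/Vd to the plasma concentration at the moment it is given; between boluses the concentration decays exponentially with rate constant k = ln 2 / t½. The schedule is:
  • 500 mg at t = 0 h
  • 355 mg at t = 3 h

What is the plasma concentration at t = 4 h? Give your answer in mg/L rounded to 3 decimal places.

770.211 mg/L

k = ln 2 / 18 = 0.03851 per h
Dose 1 (500 mg at t=0 h): 500·exp(−0.03851·4) = 428.622 mg/L
Dose 2 (355 mg at t=3 h): 355·exp(−0.03851·1) = 341.589 mg/L
C(4) = 428.622 + 341.589 = 770.211 mg/L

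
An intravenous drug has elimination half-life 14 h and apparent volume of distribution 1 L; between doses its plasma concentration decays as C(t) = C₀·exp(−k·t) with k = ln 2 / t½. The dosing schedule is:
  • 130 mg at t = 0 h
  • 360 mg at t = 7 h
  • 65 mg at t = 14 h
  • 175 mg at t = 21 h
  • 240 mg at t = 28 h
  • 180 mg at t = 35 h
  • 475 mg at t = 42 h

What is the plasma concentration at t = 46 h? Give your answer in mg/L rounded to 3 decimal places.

722.134 mg/L

k = ln 2 / 14 = 0.04951 per h
Dose 1 (130 mg at t=0 h): 130·exp(−0.04951·46) = 13.330 mg/L
Dose 2 (360 mg at t=7 h): 360·exp(−0.04951·39) = 52.206 mg/L
Dose 3 (65 mg at t=14 h): 65·exp(−0.04951·32) = 13.330 mg/L
Dose 4 (175 mg at t=21 h): 175·exp(−0.04951·25) = 50.756 mg/L
Dose 5 (240 mg at t=28 h): 240·exp(−0.04951·18) = 98.440 mg/L
Dose 6 (180 mg at t=35 h): 180·exp(−0.04951·11) = 104.412 mg/L
Dose 7 (475 mg at t=42 h): 475·exp(−0.04951·4) = 389.659 mg/L
C(46) = 13.330 + 52.206 + 13.330 + 50.756 + 98.440 + 104.412 + 389.659 = 722.134 mg/L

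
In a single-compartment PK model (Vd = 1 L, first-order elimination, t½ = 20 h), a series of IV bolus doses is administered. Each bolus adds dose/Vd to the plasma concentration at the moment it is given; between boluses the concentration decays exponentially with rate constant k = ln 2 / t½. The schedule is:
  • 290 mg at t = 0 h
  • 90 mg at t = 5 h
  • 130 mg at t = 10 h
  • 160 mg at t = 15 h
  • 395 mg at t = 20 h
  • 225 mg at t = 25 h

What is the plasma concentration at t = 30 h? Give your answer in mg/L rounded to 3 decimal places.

k = ln 2 / 20 = 0.03466 per h
Dose 1 (290 mg at t=0 h): 290·exp(−0.03466·30) = 102.530 mg/L
Dose 2 (90 mg at t=5 h): 90·exp(−0.03466·25) = 37.840 mg/L
Dose 3 (130 mg at t=10 h): 130·exp(−0.03466·20) = 65.000 mg/L
Dose 4 (160 mg at t=15 h): 160·exp(−0.03466·15) = 95.137 mg/L
Dose 5 (395 mg at t=20 h): 395·exp(−0.03466·10) = 279.307 mg/L
Dose 6 (225 mg at t=25 h): 225·exp(−0.03466·5) = 189.202 mg/L
C(30) = 102.530 + 37.840 + 65.000 + 95.137 + 279.307 + 189.202 = 769.016 mg/L

769.016 mg/L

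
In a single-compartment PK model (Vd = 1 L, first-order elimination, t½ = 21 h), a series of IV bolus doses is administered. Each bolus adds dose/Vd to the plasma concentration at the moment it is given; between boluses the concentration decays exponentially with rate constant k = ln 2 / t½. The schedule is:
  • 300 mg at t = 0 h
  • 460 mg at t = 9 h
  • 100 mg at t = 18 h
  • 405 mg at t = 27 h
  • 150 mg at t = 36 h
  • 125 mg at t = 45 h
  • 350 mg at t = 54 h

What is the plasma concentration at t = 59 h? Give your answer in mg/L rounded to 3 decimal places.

743.495 mg/L

k = ln 2 / 21 = 0.03301 per h
Dose 1 (300 mg at t=0 h): 300·exp(−0.03301·59) = 42.793 mg/L
Dose 2 (460 mg at t=9 h): 460·exp(−0.03301·50) = 88.312 mg/L
Dose 3 (100 mg at t=18 h): 100·exp(−0.03301·41) = 25.839 mg/L
Dose 4 (405 mg at t=27 h): 405·exp(−0.03301·32) = 140.845 mg/L
Dose 5 (150 mg at t=36 h): 150·exp(−0.03301·23) = 70.209 mg/L
Dose 6 (125 mg at t=45 h): 125·exp(−0.03301·14) = 78.745 mg/L
Dose 7 (350 mg at t=54 h): 350·exp(−0.03301·5) = 296.752 mg/L
C(59) = 42.793 + 88.312 + 25.839 + 140.845 + 70.209 + 78.745 + 296.752 = 743.495 mg/L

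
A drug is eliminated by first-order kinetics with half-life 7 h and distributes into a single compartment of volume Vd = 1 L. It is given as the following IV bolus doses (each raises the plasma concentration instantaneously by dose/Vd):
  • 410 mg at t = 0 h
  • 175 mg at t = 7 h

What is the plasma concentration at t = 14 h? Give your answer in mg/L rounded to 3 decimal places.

k = ln 2 / 7 = 0.09902 per h
Dose 1 (410 mg at t=0 h): 410·exp(−0.09902·14) = 102.500 mg/L
Dose 2 (175 mg at t=7 h): 175·exp(−0.09902·7) = 87.500 mg/L
C(14) = 102.500 + 87.500 = 190.000 mg/L

190.000 mg/L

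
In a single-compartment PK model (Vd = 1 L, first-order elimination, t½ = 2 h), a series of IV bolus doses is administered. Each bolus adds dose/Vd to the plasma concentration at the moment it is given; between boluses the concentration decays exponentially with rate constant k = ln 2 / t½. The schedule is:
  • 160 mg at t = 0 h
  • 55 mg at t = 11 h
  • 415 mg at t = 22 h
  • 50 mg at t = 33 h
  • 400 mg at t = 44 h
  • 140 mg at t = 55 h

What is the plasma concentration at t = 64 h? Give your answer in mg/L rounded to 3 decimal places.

k = ln 2 / 2 = 0.34657 per h
Dose 1 (160 mg at t=0 h): 160·exp(−0.34657·64) = 0.000 mg/L
Dose 2 (55 mg at t=11 h): 55·exp(−0.34657·53) = 0.000 mg/L
Dose 3 (415 mg at t=22 h): 415·exp(−0.34657·42) = 0.000 mg/L
Dose 4 (50 mg at t=33 h): 50·exp(−0.34657·31) = 0.001 mg/L
Dose 5 (400 mg at t=44 h): 400·exp(−0.34657·20) = 0.391 mg/L
Dose 6 (140 mg at t=55 h): 140·exp(−0.34657·9) = 6.187 mg/L
C(64) = 0.000 + 0.000 + 0.000 + 0.001 + 0.391 + 6.187 = 6.579 mg/L

6.579 mg/L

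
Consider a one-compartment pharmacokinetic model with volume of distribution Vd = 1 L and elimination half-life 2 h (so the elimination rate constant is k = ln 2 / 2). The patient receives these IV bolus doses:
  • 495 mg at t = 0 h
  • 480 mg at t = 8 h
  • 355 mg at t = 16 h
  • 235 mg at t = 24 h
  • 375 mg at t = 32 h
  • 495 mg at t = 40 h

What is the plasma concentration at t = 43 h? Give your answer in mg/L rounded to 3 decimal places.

183.653 mg/L

k = ln 2 / 2 = 0.34657 per h
Dose 1 (495 mg at t=0 h): 495·exp(−0.34657·43) = 0.000 mg/L
Dose 2 (480 mg at t=8 h): 480·exp(−0.34657·35) = 0.003 mg/L
Dose 3 (355 mg at t=16 h): 355·exp(−0.34657·27) = 0.031 mg/L
Dose 4 (235 mg at t=24 h): 235·exp(−0.34657·19) = 0.325 mg/L
Dose 5 (375 mg at t=32 h): 375·exp(−0.34657·11) = 8.286 mg/L
Dose 6 (495 mg at t=40 h): 495·exp(−0.34657·3) = 175.009 mg/L
C(43) = 0.000 + 0.003 + 0.031 + 0.325 + 8.286 + 175.009 = 183.653 mg/L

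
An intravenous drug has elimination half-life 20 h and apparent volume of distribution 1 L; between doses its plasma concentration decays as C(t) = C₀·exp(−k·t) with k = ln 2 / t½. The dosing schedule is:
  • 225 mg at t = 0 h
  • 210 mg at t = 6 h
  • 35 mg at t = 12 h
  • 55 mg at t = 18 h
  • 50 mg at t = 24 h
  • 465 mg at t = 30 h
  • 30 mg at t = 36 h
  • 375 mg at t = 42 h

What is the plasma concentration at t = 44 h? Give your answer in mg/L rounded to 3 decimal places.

822.983 mg/L

k = ln 2 / 20 = 0.03466 per h
Dose 1 (225 mg at t=0 h): 225·exp(−0.03466·44) = 48.968 mg/L
Dose 2 (210 mg at t=6 h): 210·exp(−0.03466·38) = 56.268 mg/L
Dose 3 (35 mg at t=12 h): 35·exp(−0.03466·32) = 11.546 mg/L
Dose 4 (55 mg at t=18 h): 55·exp(−0.03466·26) = 22.337 mg/L
Dose 5 (50 mg at t=24 h): 50·exp(−0.03466·20) = 25.000 mg/L
Dose 6 (465 mg at t=30 h): 465·exp(−0.03466·14) = 286.241 mg/L
Dose 7 (30 mg at t=36 h): 30·exp(−0.03466·8) = 22.736 mg/L
Dose 8 (375 mg at t=42 h): 375·exp(−0.03466·2) = 349.887 mg/L
C(44) = 48.968 + 56.268 + 11.546 + 22.337 + 25.000 + 286.241 + 22.736 + 349.887 = 822.983 mg/L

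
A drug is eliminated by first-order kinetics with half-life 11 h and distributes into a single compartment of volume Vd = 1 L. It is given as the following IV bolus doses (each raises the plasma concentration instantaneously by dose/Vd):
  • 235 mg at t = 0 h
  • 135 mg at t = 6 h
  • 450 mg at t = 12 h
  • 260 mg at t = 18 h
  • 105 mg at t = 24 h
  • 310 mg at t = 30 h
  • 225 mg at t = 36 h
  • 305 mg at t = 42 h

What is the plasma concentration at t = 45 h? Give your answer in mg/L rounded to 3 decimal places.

657.535 mg/L

k = ln 2 / 11 = 0.06301 per h
Dose 1 (235 mg at t=0 h): 235·exp(−0.06301·45) = 13.791 mg/L
Dose 2 (135 mg at t=6 h): 135·exp(−0.06301·39) = 11.562 mg/L
Dose 3 (450 mg at t=12 h): 450·exp(−0.06301·33) = 56.250 mg/L
Dose 4 (260 mg at t=18 h): 260·exp(−0.06301·27) = 47.433 mg/L
Dose 5 (105 mg at t=24 h): 105·exp(−0.06301·21) = 27.957 mg/L
Dose 6 (310 mg at t=30 h): 310·exp(−0.06301·15) = 120.466 mg/L
Dose 7 (225 mg at t=36 h): 225·exp(−0.06301·9) = 127.610 mg/L
Dose 8 (305 mg at t=42 h): 305·exp(−0.06301·3) = 252.465 mg/L
C(45) = 13.791 + 11.562 + 56.250 + 47.433 + 27.957 + 120.466 + 127.610 + 252.465 = 657.535 mg/L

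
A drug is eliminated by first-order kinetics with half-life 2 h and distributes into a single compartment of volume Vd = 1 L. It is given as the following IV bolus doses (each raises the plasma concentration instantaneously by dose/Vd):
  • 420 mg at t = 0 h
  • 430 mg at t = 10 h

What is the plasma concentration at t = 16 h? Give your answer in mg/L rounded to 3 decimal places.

55.391 mg/L

k = ln 2 / 2 = 0.34657 per h
Dose 1 (420 mg at t=0 h): 420·exp(−0.34657·16) = 1.641 mg/L
Dose 2 (430 mg at t=10 h): 430·exp(−0.34657·6) = 53.750 mg/L
C(16) = 1.641 + 53.750 = 55.391 mg/L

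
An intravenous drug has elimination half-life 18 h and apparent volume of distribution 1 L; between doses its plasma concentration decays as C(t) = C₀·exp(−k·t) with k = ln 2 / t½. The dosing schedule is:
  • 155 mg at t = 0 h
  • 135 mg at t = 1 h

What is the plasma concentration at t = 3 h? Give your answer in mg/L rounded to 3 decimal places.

263.082 mg/L

k = ln 2 / 18 = 0.03851 per h
Dose 1 (155 mg at t=0 h): 155·exp(−0.03851·3) = 138.089 mg/L
Dose 2 (135 mg at t=1 h): 135·exp(−0.03851·2) = 124.993 mg/L
C(3) = 138.089 + 124.993 = 263.082 mg/L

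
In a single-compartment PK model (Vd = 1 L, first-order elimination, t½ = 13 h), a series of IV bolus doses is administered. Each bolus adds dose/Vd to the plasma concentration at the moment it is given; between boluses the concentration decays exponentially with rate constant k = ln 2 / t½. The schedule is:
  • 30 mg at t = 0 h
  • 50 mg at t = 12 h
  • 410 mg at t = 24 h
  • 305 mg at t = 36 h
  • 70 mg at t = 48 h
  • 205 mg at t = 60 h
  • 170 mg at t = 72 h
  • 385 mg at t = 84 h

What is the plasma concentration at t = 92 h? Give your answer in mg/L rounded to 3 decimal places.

380.999 mg/L

k = ln 2 / 13 = 0.05332 per h
Dose 1 (30 mg at t=0 h): 30·exp(−0.05332·92) = 0.222 mg/L
Dose 2 (50 mg at t=12 h): 50·exp(−0.05332·80) = 0.702 mg/L
Dose 3 (410 mg at t=24 h): 410·exp(−0.05332·68) = 10.919 mg/L
Dose 4 (305 mg at t=36 h): 305·exp(−0.05332·56) = 15.401 mg/L
Dose 5 (70 mg at t=48 h): 70·exp(−0.05332·44) = 6.702 mg/L
Dose 6 (205 mg at t=60 h): 205·exp(−0.05332·32) = 37.218 mg/L
Dose 7 (170 mg at t=72 h): 170·exp(−0.05332·20) = 58.523 mg/L
Dose 8 (385 mg at t=84 h): 385·exp(−0.05332·8) = 251.311 mg/L
C(92) = 0.222 + 0.702 + 10.919 + 15.401 + 6.702 + 37.218 + 58.523 + 251.311 = 380.999 mg/L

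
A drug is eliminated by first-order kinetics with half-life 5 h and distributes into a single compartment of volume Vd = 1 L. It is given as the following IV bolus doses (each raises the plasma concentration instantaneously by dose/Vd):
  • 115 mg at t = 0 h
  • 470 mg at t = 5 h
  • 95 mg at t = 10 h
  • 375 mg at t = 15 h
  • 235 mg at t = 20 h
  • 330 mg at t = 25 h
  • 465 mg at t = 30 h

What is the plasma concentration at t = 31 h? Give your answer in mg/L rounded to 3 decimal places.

k = ln 2 / 5 = 0.13863 per h
Dose 1 (115 mg at t=0 h): 115·exp(−0.13863·31) = 1.564 mg/L
Dose 2 (470 mg at t=5 h): 470·exp(−0.13863·26) = 12.786 mg/L
Dose 3 (95 mg at t=10 h): 95·exp(−0.13863·21) = 5.169 mg/L
Dose 4 (375 mg at t=15 h): 375·exp(−0.13863·16) = 40.807 mg/L
Dose 5 (235 mg at t=20 h): 235·exp(−0.13863·11) = 51.145 mg/L
Dose 6 (330 mg at t=25 h): 330·exp(−0.13863·6) = 143.641 mg/L
Dose 7 (465 mg at t=30 h): 465·exp(−0.13863·1) = 404.806 mg/L
C(31) = 1.564 + 12.786 + 5.169 + 40.807 + 51.145 + 143.641 + 404.806 = 659.918 mg/L

659.918 mg/L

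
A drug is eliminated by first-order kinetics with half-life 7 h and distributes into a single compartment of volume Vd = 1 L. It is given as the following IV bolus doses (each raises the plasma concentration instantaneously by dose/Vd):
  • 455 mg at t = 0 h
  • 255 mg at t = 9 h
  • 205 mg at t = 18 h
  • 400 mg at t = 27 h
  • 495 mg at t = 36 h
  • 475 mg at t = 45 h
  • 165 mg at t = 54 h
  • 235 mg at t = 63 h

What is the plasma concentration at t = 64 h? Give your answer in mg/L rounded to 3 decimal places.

391.773 mg/L

k = ln 2 / 7 = 0.09902 per h
Dose 1 (455 mg at t=0 h): 455·exp(−0.09902·64) = 0.805 mg/L
Dose 2 (255 mg at t=9 h): 255·exp(−0.09902·55) = 1.100 mg/L
Dose 3 (205 mg at t=18 h): 205·exp(−0.09902·46) = 2.156 mg/L
Dose 4 (400 mg at t=27 h): 400·exp(−0.09902·37) = 10.254 mg/L
Dose 5 (495 mg at t=36 h): 495·exp(−0.09902·28) = 30.938 mg/L
Dose 6 (475 mg at t=45 h): 475·exp(−0.09902·19) = 72.379 mg/L
Dose 7 (165 mg at t=54 h): 165·exp(−0.09902·10) = 61.297 mg/L
Dose 8 (235 mg at t=63 h): 235·exp(−0.09902·1) = 212.845 mg/L
C(64) = 0.805 + 1.100 + 2.156 + 10.254 + 30.938 + 72.379 + 61.297 + 212.845 = 391.773 mg/L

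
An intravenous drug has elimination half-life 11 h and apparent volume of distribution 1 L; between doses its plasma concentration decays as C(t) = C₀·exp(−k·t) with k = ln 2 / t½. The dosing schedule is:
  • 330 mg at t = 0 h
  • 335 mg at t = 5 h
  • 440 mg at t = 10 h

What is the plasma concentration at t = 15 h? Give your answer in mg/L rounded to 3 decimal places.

627.719 mg/L

k = ln 2 / 11 = 0.06301 per h
Dose 1 (330 mg at t=0 h): 330·exp(−0.06301·15) = 128.239 mg/L
Dose 2 (335 mg at t=5 h): 335·exp(−0.06301·10) = 178.394 mg/L
Dose 3 (440 mg at t=10 h): 440·exp(−0.06301·5) = 321.086 mg/L
C(15) = 128.239 + 178.394 + 321.086 = 627.719 mg/L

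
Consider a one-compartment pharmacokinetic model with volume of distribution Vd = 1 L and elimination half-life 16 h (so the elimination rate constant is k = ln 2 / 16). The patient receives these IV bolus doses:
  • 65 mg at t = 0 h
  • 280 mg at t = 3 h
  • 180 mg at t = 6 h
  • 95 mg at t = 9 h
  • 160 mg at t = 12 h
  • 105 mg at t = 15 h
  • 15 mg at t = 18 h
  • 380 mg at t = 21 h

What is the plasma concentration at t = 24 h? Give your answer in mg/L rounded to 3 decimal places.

k = ln 2 / 16 = 0.04332 per h
Dose 1 (65 mg at t=0 h): 65·exp(−0.04332·24) = 22.981 mg/L
Dose 2 (280 mg at t=3 h): 280·exp(−0.04332·21) = 112.734 mg/L
Dose 3 (180 mg at t=6 h): 180·exp(−0.04332·18) = 82.530 mg/L
Dose 4 (95 mg at t=9 h): 95·exp(−0.04332·15) = 49.603 mg/L
Dose 5 (160 mg at t=12 h): 160·exp(−0.04332·12) = 95.137 mg/L
Dose 6 (105 mg at t=15 h): 105·exp(−0.04332·9) = 71.098 mg/L
Dose 7 (15 mg at t=18 h): 15·exp(−0.04332·6) = 11.567 mg/L
Dose 8 (380 mg at t=21 h): 380·exp(−0.04332·3) = 333.688 mg/L
C(24) = 22.981 + 112.734 + 82.530 + 49.603 + 95.137 + 71.098 + 11.567 + 333.688 = 779.338 mg/L

779.338 mg/L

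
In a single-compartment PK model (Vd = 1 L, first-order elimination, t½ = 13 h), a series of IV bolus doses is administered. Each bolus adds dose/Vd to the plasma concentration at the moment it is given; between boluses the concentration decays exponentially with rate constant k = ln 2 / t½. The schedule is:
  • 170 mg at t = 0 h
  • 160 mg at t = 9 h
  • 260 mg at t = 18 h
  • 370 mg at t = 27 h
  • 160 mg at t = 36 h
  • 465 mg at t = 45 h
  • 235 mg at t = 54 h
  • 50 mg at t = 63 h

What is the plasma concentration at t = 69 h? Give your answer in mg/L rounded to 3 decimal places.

366.171 mg/L

k = ln 2 / 13 = 0.05332 per h
Dose 1 (170 mg at t=0 h): 170·exp(−0.05332·69) = 4.292 mg/L
Dose 2 (160 mg at t=9 h): 160·exp(−0.05332·60) = 6.528 mg/L
Dose 3 (260 mg at t=18 h): 260·exp(−0.05332·51) = 17.140 mg/L
Dose 4 (370 mg at t=27 h): 370·exp(−0.05332·42) = 39.413 mg/L
Dose 5 (160 mg at t=36 h): 160·exp(−0.05332·33) = 27.540 mg/L
Dose 6 (465 mg at t=45 h): 465·exp(−0.05332·24) = 129.332 mg/L
Dose 7 (235 mg at t=54 h): 235·exp(−0.05332·15) = 105.615 mg/L
Dose 8 (50 mg at t=63 h): 50·exp(−0.05332·6) = 36.311 mg/L
C(69) = 4.292 + 6.528 + 17.140 + 39.413 + 27.540 + 129.332 + 105.615 + 36.311 = 366.171 mg/L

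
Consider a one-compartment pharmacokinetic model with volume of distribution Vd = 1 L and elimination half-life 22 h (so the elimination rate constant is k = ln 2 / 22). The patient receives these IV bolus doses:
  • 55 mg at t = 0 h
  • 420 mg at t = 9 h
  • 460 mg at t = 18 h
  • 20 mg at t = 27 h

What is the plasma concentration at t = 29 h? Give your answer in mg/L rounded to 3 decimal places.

589.764 mg/L

k = ln 2 / 22 = 0.03151 per h
Dose 1 (55 mg at t=0 h): 55·exp(−0.03151·29) = 22.057 mg/L
Dose 2 (420 mg at t=9 h): 420·exp(−0.03151·20) = 223.659 mg/L
Dose 3 (460 mg at t=18 h): 460·exp(−0.03151·11) = 325.269 mg/L
Dose 4 (20 mg at t=27 h): 20·exp(−0.03151·2) = 18.779 mg/L
C(29) = 22.057 + 223.659 + 325.269 + 18.779 = 589.764 mg/L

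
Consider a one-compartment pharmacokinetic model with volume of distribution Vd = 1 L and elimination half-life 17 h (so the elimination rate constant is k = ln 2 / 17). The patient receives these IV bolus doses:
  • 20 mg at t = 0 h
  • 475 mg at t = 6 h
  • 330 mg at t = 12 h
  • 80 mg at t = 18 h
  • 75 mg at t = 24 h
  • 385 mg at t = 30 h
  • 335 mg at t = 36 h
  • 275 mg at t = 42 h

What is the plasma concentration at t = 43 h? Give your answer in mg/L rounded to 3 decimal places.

1007.641 mg/L

k = ln 2 / 17 = 0.04077 per h
Dose 1 (20 mg at t=0 h): 20·exp(−0.04077·43) = 3.464 mg/L
Dose 2 (475 mg at t=6 h): 475·exp(−0.04077·37) = 105.078 mg/L
Dose 3 (330 mg at t=12 h): 330·exp(−0.04077·31) = 93.235 mg/L
Dose 4 (80 mg at t=18 h): 80·exp(−0.04077·25) = 28.867 mg/L
Dose 5 (75 mg at t=24 h): 75·exp(−0.04077·19) = 34.563 mg/L
Dose 6 (385 mg at t=30 h): 385·exp(−0.04077·13) = 226.601 mg/L
Dose 7 (335 mg at t=36 h): 335·exp(−0.04077·7) = 251.821 mg/L
Dose 8 (275 mg at t=42 h): 275·exp(−0.04077·1) = 264.013 mg/L
C(43) = 3.464 + 105.078 + 93.235 + 28.867 + 34.563 + 226.601 + 251.821 + 264.013 = 1007.641 mg/L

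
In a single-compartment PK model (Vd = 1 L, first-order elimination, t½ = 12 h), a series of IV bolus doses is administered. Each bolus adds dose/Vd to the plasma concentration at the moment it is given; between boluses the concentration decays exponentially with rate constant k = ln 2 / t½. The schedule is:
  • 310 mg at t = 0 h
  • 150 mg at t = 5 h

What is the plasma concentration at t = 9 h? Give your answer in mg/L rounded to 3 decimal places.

k = ln 2 / 12 = 0.05776 per h
Dose 1 (310 mg at t=0 h): 310·exp(−0.05776·9) = 184.327 mg/L
Dose 2 (150 mg at t=5 h): 150·exp(−0.05776·4) = 119.055 mg/L
C(9) = 184.327 + 119.055 = 303.382 mg/L

303.382 mg/L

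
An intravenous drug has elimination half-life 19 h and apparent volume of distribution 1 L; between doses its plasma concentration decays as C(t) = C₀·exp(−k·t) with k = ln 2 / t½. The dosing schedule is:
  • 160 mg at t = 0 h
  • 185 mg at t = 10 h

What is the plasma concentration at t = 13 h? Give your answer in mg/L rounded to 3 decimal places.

k = ln 2 / 19 = 0.03648 per h
Dose 1 (160 mg at t=0 h): 160·exp(−0.03648·13) = 99.575 mg/L
Dose 2 (185 mg at t=10 h): 185·exp(−0.03648·3) = 165.821 mg/L
C(13) = 99.575 + 165.821 = 265.397 mg/L

265.397 mg/L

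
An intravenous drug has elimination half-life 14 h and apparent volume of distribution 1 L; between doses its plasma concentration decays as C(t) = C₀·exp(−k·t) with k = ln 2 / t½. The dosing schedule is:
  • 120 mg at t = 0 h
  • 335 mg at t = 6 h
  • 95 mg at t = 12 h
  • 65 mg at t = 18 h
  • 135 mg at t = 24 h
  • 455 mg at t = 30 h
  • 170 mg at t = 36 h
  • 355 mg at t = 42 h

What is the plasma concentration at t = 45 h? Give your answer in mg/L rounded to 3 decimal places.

k = ln 2 / 14 = 0.04951 per h
Dose 1 (120 mg at t=0 h): 120·exp(−0.04951·45) = 12.930 mg/L
Dose 2 (335 mg at t=6 h): 335·exp(−0.04951·39) = 48.580 mg/L
Dose 3 (95 mg at t=12 h): 95·exp(−0.04951·33) = 18.542 mg/L
Dose 4 (65 mg at t=18 h): 65·exp(−0.04951·27) = 17.075 mg/L
Dose 5 (135 mg at t=24 h): 135·exp(−0.04951·21) = 47.730 mg/L
Dose 6 (455 mg at t=30 h): 455·exp(−0.04951·15) = 216.511 mg/L
Dose 7 (170 mg at t=36 h): 170·exp(−0.04951·9) = 108.875 mg/L
Dose 8 (355 mg at t=42 h): 355·exp(−0.04951·3) = 306.000 mg/L
C(45) = 12.930 + 48.580 + 18.542 + 17.075 + 47.730 + 216.511 + 108.875 + 306.000 = 776.243 mg/L

776.243 mg/L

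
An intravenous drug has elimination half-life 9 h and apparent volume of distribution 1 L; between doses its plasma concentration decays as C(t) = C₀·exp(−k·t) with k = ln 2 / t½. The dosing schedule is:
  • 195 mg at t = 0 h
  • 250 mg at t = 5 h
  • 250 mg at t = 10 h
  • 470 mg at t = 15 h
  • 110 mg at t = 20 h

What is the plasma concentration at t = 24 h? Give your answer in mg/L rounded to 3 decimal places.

489.463 mg/L

k = ln 2 / 9 = 0.07702 per h
Dose 1 (195 mg at t=0 h): 195·exp(−0.07702·24) = 30.711 mg/L
Dose 2 (250 mg at t=5 h): 250·exp(−0.07702·19) = 57.867 mg/L
Dose 3 (250 mg at t=10 h): 250·exp(−0.07702·14) = 85.049 mg/L
Dose 4 (470 mg at t=15 h): 470·exp(−0.07702·9) = 235.000 mg/L
Dose 5 (110 mg at t=20 h): 110·exp(−0.07702·4) = 80.835 mg/L
C(24) = 30.711 + 57.867 + 85.049 + 235.000 + 80.835 = 489.463 mg/L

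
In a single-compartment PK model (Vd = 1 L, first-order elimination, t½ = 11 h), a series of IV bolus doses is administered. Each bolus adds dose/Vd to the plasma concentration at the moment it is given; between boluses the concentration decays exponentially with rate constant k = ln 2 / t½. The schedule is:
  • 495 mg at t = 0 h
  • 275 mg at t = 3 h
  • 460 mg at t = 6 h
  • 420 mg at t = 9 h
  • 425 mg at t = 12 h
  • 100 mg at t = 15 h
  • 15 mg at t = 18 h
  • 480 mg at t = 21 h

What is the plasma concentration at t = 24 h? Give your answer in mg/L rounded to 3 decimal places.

1157.335 mg/L

k = ln 2 / 11 = 0.06301 per h
Dose 1 (495 mg at t=0 h): 495·exp(−0.06301·24) = 109.097 mg/L
Dose 2 (275 mg at t=3 h): 275·exp(−0.06301·21) = 73.222 mg/L
Dose 3 (460 mg at t=6 h): 460·exp(−0.06301·18) = 147.966 mg/L
Dose 4 (420 mg at t=9 h): 420·exp(−0.06301·15) = 163.213 mg/L
Dose 5 (425 mg at t=12 h): 425·exp(−0.06301·12) = 199.523 mg/L
Dose 6 (100 mg at t=15 h): 100·exp(−0.06301·9) = 56.716 mg/L
Dose 7 (15 mg at t=18 h): 15·exp(−0.06301·6) = 10.278 mg/L
Dose 8 (480 mg at t=21 h): 480·exp(−0.06301·3) = 397.322 mg/L
C(24) = 109.097 + 73.222 + 147.966 + 163.213 + 199.523 + 56.716 + 10.278 + 397.322 = 1157.335 mg/L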